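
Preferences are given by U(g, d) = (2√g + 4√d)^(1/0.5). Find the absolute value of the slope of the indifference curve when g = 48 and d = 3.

MRS = 0.125

For CES with ρ = 0.5, MRS = (2/4)·√(d/g).
At (48, 3): MRS = 0.125.
The indifference curve has slope −0.125 at this bundle.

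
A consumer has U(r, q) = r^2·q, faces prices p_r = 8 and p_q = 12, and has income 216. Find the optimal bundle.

MU_r = 2·r·q and MU_q = r^2.
MRS = MU_r/MU_q = (2/1)·q/r.
Tangency: set MRS = p_r/p_q = 8/12 = 2/3.
So (2/1)·q/r = 2/3, i.e. q = (1/3)·r.
Substitute into the budget 8·r + 12·q = 216: 12·r = 216, so r* = 18.
Then q* = (1/3)·18 = 6.

r* = 18, q* = 6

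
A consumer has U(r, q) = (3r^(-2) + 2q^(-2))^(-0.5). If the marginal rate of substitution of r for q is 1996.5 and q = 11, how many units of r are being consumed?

For CES with ρ = -2, MRS = (3/2)·(q/r)^3.
Setting (3/2)·(11/r)^3 = 1996.5 gives (11/r)^3 = 1331, so 11/r = 11 and r = 1.

r = 1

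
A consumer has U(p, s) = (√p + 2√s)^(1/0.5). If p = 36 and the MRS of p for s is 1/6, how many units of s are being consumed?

s = 4

For CES with ρ = 0.5, MRS = (1/2)·√(s/p).
Setting (1/2)·√(s/36) = 1/6 gives √(s/36) = 1/3, so s/36 = 1/9 and s = 4.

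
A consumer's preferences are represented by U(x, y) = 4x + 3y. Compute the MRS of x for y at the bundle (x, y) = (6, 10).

MU_x = 4, MU_y = 3, so MRS = 4/3 at every bundle.
At (6, 10): MRS = 4/3.
The indifference curve has slope −4/3 at this bundle.

MRS = 4/3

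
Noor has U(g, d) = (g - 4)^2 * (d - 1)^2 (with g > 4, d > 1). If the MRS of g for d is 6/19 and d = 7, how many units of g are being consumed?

g = 23

MU_g = 2·(g−4)·(d−1)^2, MU_d = 2·(g−4)^2·(d−1).
MRS = (d−1)/(g−4).
Substitute d = 7: MRS = 6/(g − 4). Setting this equal to 6/19 gives g − 4 = 6/(6/19) = 19, so g = 23.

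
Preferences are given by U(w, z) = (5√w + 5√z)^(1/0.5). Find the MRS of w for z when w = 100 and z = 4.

For CES with ρ = 0.5, MRS = √(z/w).
At (100, 4): MRS = 0.2.
So at (100, 4) the consumer would give up 0.2 units of z for one more unit of w.

MRS = 0.2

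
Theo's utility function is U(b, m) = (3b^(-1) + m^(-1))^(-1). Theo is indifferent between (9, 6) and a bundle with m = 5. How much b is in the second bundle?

b = 10

U depends on (b, m) only through S = 3b^(-1) + m^(-1), so equal utility means equal S. At (9, 6): S = 0.5.
With m = 5: 5^(-1) = 0.2, so 3b^(-1) = 0.5 − 0.2 = 0.3, i.e. b^(-1) = 0.1.
Hence b = 1/0.1 = 10.
Check: U(10, 5) = 2.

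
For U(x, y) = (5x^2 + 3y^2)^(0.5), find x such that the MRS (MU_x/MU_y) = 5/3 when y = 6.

x = 6

For CES with ρ = 2, MRS = (5/3)·(y/x)^(-1).
Setting (5/3)·(6/x)^(-1) = 5/3 gives (6/x)^(-1) = 1, so 6/x = 1 and x = 6.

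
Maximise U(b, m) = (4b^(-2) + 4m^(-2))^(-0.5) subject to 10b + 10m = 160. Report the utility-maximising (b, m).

b* = 8, m* = 8

For CES with ρ = -2, MRS = (m/b)^3.
Tangency: set MRS = p_b/p_m = 10/10 = 1.
So (m/b)^3 = 1; taking the cube root, m/b = 1, i.e. m = b.
Substitute into the budget 10·b + 10·m = 160: 20·b = 160, so b* = 8 and m* = 8.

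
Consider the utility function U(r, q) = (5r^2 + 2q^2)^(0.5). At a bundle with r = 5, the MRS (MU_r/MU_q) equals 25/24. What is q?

For CES with ρ = 2, MRS = (5/2)·(q/r)^(-1).
Setting (5/2)·(q/5)^(-1) = 25/24 gives (q/5)^(-1) = 5/12, so q/5 = 2.4 and q = 12.

q = 12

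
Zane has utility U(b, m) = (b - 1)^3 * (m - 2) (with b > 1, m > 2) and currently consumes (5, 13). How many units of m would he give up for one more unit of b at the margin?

MRS = 8.25

MU_b = 3·(b−1)^2·(m−2), MU_m = (b−1)^3.
MRS = (3/1)·(m−2)/(b−1).
At (5, 13): MRS = 8.25.
So at (5, 13) the consumer would give up 8.25 units of m for one more unit of b.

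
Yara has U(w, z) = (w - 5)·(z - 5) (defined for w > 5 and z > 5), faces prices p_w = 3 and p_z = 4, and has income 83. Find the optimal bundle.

w* = 13, z* = 11

MU_w = (z−5), MU_z = (w−5).
MRS = (z−5)/(w−5).
Tangency: set MRS = p_w/p_z = 3/4 = 0.75.
So (z − 5)/(w − 5) = 0.75, i.e. (z − 5) = 0.75·(w − 5).
Rewrite the budget in excess-of-subsistence terms: 3·(w − 5) + 4·(z − 5) = 83 − 3·5 − 4·5 = 48.
Substituting, 6·(w − 5) = 48, so w − 5 = 8 and w* = 13.
Then z − 5 = 0.75·8 = 6, so z* = 11.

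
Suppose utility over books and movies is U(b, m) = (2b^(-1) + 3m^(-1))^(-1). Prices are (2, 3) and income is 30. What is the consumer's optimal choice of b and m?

For CES with ρ = -1, MRS = (2/3)·(m/b)^2.
Tangency: set MRS = p_b/p_m = 2/3.
So (m/b)^2 = 1; taking the square root, m/b = 1, i.e. m = b.
Substitute into the budget 2·b + 3·m = 30: 5·b = 30, so b* = 6 and m* = 6.

b* = 6, m* = 6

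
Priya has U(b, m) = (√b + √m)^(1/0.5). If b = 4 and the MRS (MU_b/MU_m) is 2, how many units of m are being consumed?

For CES with ρ = 0.5, MRS = √(m/b).
Setting √(m/4) = 2 gives m/4 = 4 and m = 16.

m = 16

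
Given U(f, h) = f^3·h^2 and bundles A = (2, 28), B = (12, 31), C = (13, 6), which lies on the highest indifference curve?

Evaluate utility at each bundle:
U(A) = 6272.
U(B) = 1660608.
U(C) = 79092.
Highest utility is B, so B ≻ C ≻ A.

Bundle B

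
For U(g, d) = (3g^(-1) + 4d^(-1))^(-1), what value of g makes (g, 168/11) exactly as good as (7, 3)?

U depends on (g, d) only through S = 3g^(-1) + 4d^(-1), so equal utility means equal S. At (7, 3): S = 37/21.
With d = 168/11: 4·(168/11)^(-1) = 11/42, so 3g^(-1) = 37/21 − 11/42 = 1.5, i.e. g^(-1) = 0.5.
Hence g = 1/0.5 = 2.
Check: U(2, 168/11) = 0.5676.

g = 2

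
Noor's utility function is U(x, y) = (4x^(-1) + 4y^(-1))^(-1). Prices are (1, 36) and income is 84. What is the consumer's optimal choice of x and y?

x* = 12, y* = 2

For CES with ρ = -1, MRS = (y/x)^2.
Tangency: set MRS = p_x/p_y = 1/36.
So (y/x)^2 = 1/36; taking the square root, y/x = 1/6, i.e. y = (1/6)·x.
Substitute into the budget 1·x + 36·y = 84: 7·x = 84, so x* = 12 and y* = (1/6)·12 = 2.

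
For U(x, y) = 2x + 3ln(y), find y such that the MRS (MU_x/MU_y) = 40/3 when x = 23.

y = 20

MU_x = 2, MU_y = 3/y.
MRS = 2 ÷ (3/y).
MRS depends only on y: (2/3)·y = 40/3 ⇒ y = (40/3)/(2/3) = 20.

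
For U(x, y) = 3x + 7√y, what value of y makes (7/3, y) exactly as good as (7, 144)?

y = 196

U(7, 144) = 105.
Set U(7/3, y) = 105 and solve.
With x = 7/3: 7√y = 105 − 3·7/3 = 98, so √y = 14 and y = 196.
Check: U(7/3, 196) = 105.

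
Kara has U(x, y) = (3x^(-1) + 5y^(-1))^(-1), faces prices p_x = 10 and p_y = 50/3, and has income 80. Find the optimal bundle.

x* = 3, y* = 3

For CES with ρ = -1, MRS = (3/5)·(y/x)^2.
Tangency: set MRS = p_x/p_y = 10/(50/3) = 0.6.
So (y/x)^2 = 1; taking the square root, y/x = 1, i.e. y = x.
Substitute into the budget 10·x + (50/3)·y = 80: (80/3)·x = 80, so x* = 3 and y* = 3.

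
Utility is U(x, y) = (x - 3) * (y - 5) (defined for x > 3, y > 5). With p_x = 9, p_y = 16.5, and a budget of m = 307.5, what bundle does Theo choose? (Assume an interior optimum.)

MU_x = (y−5), MU_y = (x−3).
MRS = (y−5)/(x−3).
Tangency: set MRS = p_x/p_y = 9/16.5 = 6/11.
So (y − 5)/(x − 3) = 6/11, i.e. (y − 5) = (6/11)·(x − 3).
Rewrite the budget in excess-of-subsistence terms: 9·(x − 3) + 16.5·(y − 5) = 307.5 − 9·3 − 16.5·5 = 198.
Substituting, 18·(x − 3) = 198, so x − 3 = 11 and x* = 14.
Then y − 5 = (6/11)·11 = 6, so y* = 11.

x* = 14, y* = 11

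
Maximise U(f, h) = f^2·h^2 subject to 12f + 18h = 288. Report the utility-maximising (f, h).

MU_f = 2·f·h^2 and MU_h = 2·f^2·h.
MRS = MU_f/MU_h = h/f.
Tangency: set MRS = p_f/p_h = 12/18 = 2/3.
So h/f = 2/3, i.e. h = (2/3)·f.
Substitute into the budget 12·f + 18·h = 288: 24·f = 288, so f* = 12.
Then h* = (2/3)·12 = 8.

f* = 12, h* = 8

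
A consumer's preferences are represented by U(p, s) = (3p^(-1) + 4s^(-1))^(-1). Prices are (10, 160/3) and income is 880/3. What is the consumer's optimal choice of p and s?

For CES with ρ = -1, MRS = (3/4)·(s/p)^2.
Tangency: set MRS = p_p/p_s = 10/(160/3) = 3/16.
So (s/p)^2 = 0.25; taking the square root, s/p = 0.5, i.e. s = 0.5·p.
Substitute into the budget 10·p + (160/3)·s = 880/3: (110/3)·p = 880/3, so p* = 8 and s* = 0.5·8 = 4.

p* = 8, s* = 4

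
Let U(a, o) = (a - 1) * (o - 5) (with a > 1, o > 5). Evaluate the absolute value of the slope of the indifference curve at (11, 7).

MRS = 0.2

MU_a = (o−5), MU_o = (a−1).
MRS = (o−5)/(a−1).
At (11, 7): MRS = 0.2.
So at (11, 7) the consumer would give up 0.2 units of o for one more unit of a.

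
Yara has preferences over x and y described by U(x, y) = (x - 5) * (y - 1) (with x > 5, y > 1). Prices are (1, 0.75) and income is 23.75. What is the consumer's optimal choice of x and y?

MU_x = (y−1), MU_y = (x−5).
MRS = (y−1)/(x−5).
Tangency: set MRS = p_x/p_y = 1/0.75 = 4/3.
So (y − 1)/(x − 5) = 4/3, i.e. (y − 1) = (4/3)·(x − 5).
Rewrite the budget in excess-of-subsistence terms: 1·(x − 5) + 0.75·(y − 1) = 23.75 − 1·5 − 0.75·1 = 18.
Substituting, 2·(x − 5) = 18, so x − 5 = 9 and x* = 14.
Then y − 1 = (4/3)·9 = 12, so y* = 13.

x* = 14, y* = 13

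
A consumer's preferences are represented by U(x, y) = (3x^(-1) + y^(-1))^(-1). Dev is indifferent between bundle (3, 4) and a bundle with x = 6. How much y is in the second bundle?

y = 4/3

U depends on (x, y) only through S = 3x^(-1) + y^(-1), so equal utility means equal S. At (3, 4): S = 1.25.
With x = 6: 3·6^(-1) = 0.5, so y^(-1) = 1.25 − 0.5 = 0.75.
Hence y = 1/0.75 = 4/3.
Check: U(6, 4/3) = 0.8.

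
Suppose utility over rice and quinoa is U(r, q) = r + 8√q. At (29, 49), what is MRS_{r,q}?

MU_r = 1, MU_q = 8/(2√q).
MRS = 1 ÷ (8/(2√q)).
At (29, 49): MRS = 1.75.
That is, one extra unit of r is worth 1.75 units of q at the margin.

MRS = 1.75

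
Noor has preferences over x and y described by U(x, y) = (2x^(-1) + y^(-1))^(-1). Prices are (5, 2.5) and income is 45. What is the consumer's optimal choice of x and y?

x* = 6, y* = 6

For CES with ρ = -1, MRS = (2/1)·(y/x)^2.
Tangency: set MRS = p_x/p_y = 5/2.5 = 2.
So (y/x)^2 = 1; taking the square root, y/x = 1, i.e. y = x.
Substitute into the budget 5·x + 2.5·y = 45: 7.5·x = 45, so x* = 6 and y* = 6.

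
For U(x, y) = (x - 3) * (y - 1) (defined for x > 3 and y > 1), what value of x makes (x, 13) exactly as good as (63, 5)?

x = 23

U(63, 5) = 240.
Set U(x, 13) = 240 and solve.
With y = 13: (13 − 1) = 12, so (x − 3) = 240/12 = 20.
So x = 3 + 20 = 23.
Check: U(23, 13) = 240.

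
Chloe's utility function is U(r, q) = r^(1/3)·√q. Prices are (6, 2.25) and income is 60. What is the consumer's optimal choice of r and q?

r* = 4, q* = 16

MU_r = 1/3·r^(-2/3)·√q and MU_q = 0.5·r^(1/3)·q^(-0.5).
MRS = MU_r/MU_q = (2/3)·q/r.
Tangency: set MRS = p_r/p_q = 6/2.25 = 8/3.
So (2/3)·q/r = 8/3, i.e. q = 4·r.
Substitute into the budget 6·r + 2.25·q = 60: 15·r = 60, so r* = 4.
Then q* = 4·4 = 16.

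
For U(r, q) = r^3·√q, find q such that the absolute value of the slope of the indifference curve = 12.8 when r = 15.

q = 32

MU_r = 3·r^2·√q and MU_q = 0.5·r^3·q^(-0.5).
MRS = MU_r/MU_q = (6)·q/r.
Substitute r = 15: MRS = q/2.5. Setting q/2.5 = 12.8 gives q = 12.8·2.5 = 32.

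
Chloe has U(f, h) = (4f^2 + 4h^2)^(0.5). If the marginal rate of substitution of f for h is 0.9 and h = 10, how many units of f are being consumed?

For CES with ρ = 2, MRS = (h/f)^(-1).
Setting (10/f)^(-1) = 0.9 gives 10/f = 10/9 and f = 9.

f = 9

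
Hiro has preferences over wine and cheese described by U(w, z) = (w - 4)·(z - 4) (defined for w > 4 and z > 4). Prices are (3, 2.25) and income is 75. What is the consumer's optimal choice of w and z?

w* = 13, z* = 16

MU_w = (z−4), MU_z = (w−4).
MRS = (z−4)/(w−4).
Tangency: set MRS = p_w/p_z = 3/2.25 = 4/3.
So (z − 4)/(w − 4) = 4/3, i.e. (z − 4) = (4/3)·(w − 4).
Rewrite the budget in excess-of-subsistence terms: 3·(w − 4) + 2.25·(z − 4) = 75 − 3·4 − 2.25·4 = 54.
Substituting, 6·(w − 4) = 54, so w − 4 = 9 and w* = 13.
Then z − 4 = (4/3)·9 = 12, so z* = 16.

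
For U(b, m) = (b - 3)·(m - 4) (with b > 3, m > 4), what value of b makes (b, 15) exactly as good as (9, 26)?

U(9, 26) = 132.
Set U(b, 15) = 132 and solve.
With m = 15: (15 − 4) = 11, so (b − 3) = 132/11 = 12.
So b = 3 + 12 = 15.
Check: U(15, 15) = 132.

b = 15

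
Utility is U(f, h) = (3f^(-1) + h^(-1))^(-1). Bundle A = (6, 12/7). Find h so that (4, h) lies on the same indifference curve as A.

h = 3

U depends on (f, h) only through S = 3f^(-1) + h^(-1), so equal utility means equal S. At (6, 12/7): S = 13/12.
With f = 4: 3·4^(-1) = 0.75, so h^(-1) = 13/12 − 0.75 = 1/3.
Hence h = 1/(1/3) = 3.
Check: U(4, 3) = 0.9231.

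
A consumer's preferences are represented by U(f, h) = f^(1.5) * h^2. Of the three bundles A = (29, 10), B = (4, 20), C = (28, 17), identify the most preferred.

Bundle C

Evaluate utility at each bundle:
U(A) = 15616.978.
U(B) = 3200.000.
U(C) = 42818.839.
Highest utility is C, so C ≻ A ≻ B.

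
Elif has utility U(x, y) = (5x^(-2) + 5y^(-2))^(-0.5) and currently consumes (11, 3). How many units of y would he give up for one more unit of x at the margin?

MRS = 27/1331

For CES with ρ = -2, MRS = (y/x)^3.
At (11, 3): MRS = 27/1331.
The indifference curve has slope −27/1331 at this bundle.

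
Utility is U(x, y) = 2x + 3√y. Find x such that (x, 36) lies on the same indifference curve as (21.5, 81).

x = 26

U(21.5, 81) = 70.
Set U(x, 36) = 70 and solve.
With y = 36: √36 = 6, so 2x = 70 − 3·6 = 52 and x = 26.
Check: U(26, 36) = 70.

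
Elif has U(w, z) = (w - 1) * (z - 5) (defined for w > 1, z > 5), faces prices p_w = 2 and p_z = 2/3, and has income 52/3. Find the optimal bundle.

MU_w = (z−5), MU_z = (w−1).
MRS = (z−5)/(w−1).
Tangency: set MRS = p_w/p_z = 2/(2/3) = 3.
So (z − 5)/(w − 1) = 3, i.e. (z − 5) = 3·(w − 1).
Rewrite the budget in excess-of-subsistence terms: 2·(w − 1) + (2/3)·(z − 5) = 52/3 − 2·1 − (2/3)·5 = 12.
Substituting, 4·(w − 1) = 12, so w − 1 = 3 and w* = 4.
Then z − 5 = 3·3 = 9, so z* = 14.

w* = 4, z* = 14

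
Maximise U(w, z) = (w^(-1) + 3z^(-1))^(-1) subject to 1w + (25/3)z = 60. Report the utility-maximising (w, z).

For CES with ρ = -1, MRS = (1/3)·(z/w)^2.
Tangency: set MRS = p_w/p_z = 1/(25/3) = 3/25.
So (z/w)^2 = 9/25; taking the square root, z/w = 0.6, i.e. z = 0.6·w.
Substitute into the budget 1·w + (25/3)·z = 60: 6·w = 60, so w* = 10 and z* = 0.6·10 = 6.

w* = 10, z* = 6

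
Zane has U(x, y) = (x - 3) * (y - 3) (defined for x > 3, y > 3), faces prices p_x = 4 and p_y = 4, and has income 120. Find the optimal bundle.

x* = 15, y* = 15

MU_x = (y−3), MU_y = (x−3).
MRS = (y−3)/(x−3).
Tangency: set MRS = p_x/p_y = 4/4 = 1.
So (y − 3)/(x − 3) = 1, i.e. (y − 3) = (x − 3).
Rewrite the budget in excess-of-subsistence terms: 4·(x − 3) + 4·(y − 3) = 120 − 4·3 − 4·3 = 96.
Substituting, 8·(x − 3) = 96, so x − 3 = 12 and x* = 15.
Then y − 3 = 12, so y* = 15.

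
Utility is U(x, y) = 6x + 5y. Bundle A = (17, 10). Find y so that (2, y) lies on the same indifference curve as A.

y = 28

U(17, 10) = 152.
Set U(2, y) = 152 and solve.
6·2 + 5y = 152 ⇒ 5y = 140 ⇒ y = 28.
Check: U(2, 28) = 152.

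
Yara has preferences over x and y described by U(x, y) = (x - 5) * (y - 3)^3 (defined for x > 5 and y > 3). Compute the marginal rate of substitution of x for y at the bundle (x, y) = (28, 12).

MU_x = (y−3)^3, MU_y = 3·(x−5)·(y−3)^2.
MRS = (1/3)·(y−3)/(x−5).
At (28, 12): MRS = 3/23.
That is, one extra unit of x is worth 3/23 units of y at the margin.

MRS = 3/23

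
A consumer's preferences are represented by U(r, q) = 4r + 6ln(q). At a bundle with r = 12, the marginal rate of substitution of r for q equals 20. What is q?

MU_r = 4, MU_q = 6/q.
MRS = 4 ÷ (6/q).
MRS depends only on q: (2/3)·q = 20 ⇒ q = 20/(2/3) = 30.

q = 30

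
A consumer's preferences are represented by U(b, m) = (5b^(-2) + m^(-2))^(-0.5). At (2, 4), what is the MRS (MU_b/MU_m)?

MRS = 40

For CES with ρ = -2, MRS = (5/1)·(m/b)^3.
At (2, 4): MRS = 40.
That is, one extra unit of b is worth 40 units of m at the margin.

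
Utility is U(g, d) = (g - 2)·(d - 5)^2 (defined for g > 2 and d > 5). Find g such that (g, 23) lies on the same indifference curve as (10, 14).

U(10, 14) = 648.
Set U(g, 23) = 648 and solve.
With d = 23: (23 − 5)^2 = 324, so (g − 2) = 648/324 = 2.
So g = 2 + 2 = 4.
Check: U(4, 23) = 648.

g = 4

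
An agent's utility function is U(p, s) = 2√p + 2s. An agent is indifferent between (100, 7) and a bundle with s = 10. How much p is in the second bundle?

U(100, 7) = 34.
Set U(p, 10) = 34 and solve.
With s = 10: 2√p = 34 − 2·10 = 14, so √p = 7 and p = 49.
Check: U(49, 10) = 34.

p = 49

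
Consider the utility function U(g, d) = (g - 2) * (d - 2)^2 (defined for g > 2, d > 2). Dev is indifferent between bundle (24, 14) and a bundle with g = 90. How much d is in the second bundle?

d = 8

U(24, 14) = 3168.
Set U(90, d) = 3168 and solve.
With g = 90: (90 − 2) = 88, so (d − 2)^2 = 3168/88 = 36.
Taking the square root (with d > 2): d − 2 = 6, so d = 8.
Check: U(90, 8) = 3168.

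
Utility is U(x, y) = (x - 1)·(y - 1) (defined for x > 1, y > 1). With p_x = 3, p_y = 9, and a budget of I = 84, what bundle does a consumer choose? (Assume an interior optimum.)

x* = 13, y* = 5

MU_x = (y−1), MU_y = (x−1).
MRS = (y−1)/(x−1).
Tangency: set MRS = p_x/p_y = 3/9 = 1/3.
So (y − 1)/(x − 1) = 1/3, i.e. (y − 1) = (1/3)·(x − 1).
Rewrite the budget in excess-of-subsistence terms: 3·(x − 1) + 9·(y − 1) = 84 − 3·1 − 9·1 = 72.
Substituting, 6·(x − 1) = 72, so x − 1 = 12 and x* = 13.
Then y − 1 = (1/3)·12 = 4, so y* = 5.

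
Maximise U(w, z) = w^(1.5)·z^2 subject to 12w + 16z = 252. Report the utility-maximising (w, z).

MU_w = 1.5·√w·z^2 and MU_z = 2·w^(1.5)·z.
MRS = MU_w/MU_z = (0.75)·z/w.
Tangency: set MRS = p_w/p_z = 12/16 = 0.75.
So (0.75)·z/w = 0.75, i.e. z = w.
Substitute into the budget 12·w + 16·z = 252: 28·w = 252, so w* = 9.
Then z* = 9.

w* = 9, z* = 9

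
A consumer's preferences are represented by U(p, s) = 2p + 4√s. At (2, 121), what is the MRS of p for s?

MU_p = 2, MU_s = 4/(2√s).
MRS = 2 ÷ (4/(2√s)).
At (2, 121): MRS = 11.
So at (2, 121) the consumer would give up 11 units of s for one more unit of p.

MRS = 11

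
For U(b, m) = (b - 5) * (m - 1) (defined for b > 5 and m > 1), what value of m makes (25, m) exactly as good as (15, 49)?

m = 25

U(15, 49) = 480.
Set U(25, m) = 480 and solve.
With b = 25: (25 − 5) = 20, so (m − 1) = 480/20 = 24.
So m = 1 + 24 = 25.
Check: U(25, 25) = 480.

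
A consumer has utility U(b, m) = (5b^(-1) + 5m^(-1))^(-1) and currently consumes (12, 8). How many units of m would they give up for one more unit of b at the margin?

For CES with ρ = -1, MRS = (m/b)^2.
At (12, 8): MRS = 4/9.
That is, one extra unit of b is worth 4/9 units of m at the margin.

MRS = 4/9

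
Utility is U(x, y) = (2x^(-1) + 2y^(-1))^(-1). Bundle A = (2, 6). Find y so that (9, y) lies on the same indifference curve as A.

y = 1.8

U depends on (x, y) only through S = 2x^(-1) + 2y^(-1), so equal utility means equal S. At (2, 6): S = 4/3.
With x = 9: 2·9^(-1) = 2/9, so 2y^(-1) = 4/3 − 2/9 = 10/9, i.e. y^(-1) = 5/9.
Hence y = 1/(5/9) = 1.8.
Check: U(9, 1.8) = 0.75.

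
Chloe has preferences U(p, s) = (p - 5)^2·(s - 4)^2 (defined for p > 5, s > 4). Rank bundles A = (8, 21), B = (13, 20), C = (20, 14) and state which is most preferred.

Evaluate utility at each bundle:
U(A) = 2601.
U(B) = 16384.
U(C) = 22500.
Highest utility is C, so C ≻ B ≻ A.

Bundle C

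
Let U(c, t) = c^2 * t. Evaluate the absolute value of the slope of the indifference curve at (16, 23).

MRS = 2.875

MU_c = 2·c·t and MU_t = c^2.
MRS = MU_c/MU_t = (2/1)·t/c.
At (16, 23): MRS = 2.875.
So at (16, 23) the consumer would give up 2.875 units of t for one more unit of c.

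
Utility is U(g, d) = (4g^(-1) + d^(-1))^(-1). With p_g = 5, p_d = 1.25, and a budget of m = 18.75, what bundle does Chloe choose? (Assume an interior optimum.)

g* = 3, d* = 3

For CES with ρ = -1, MRS = (4/1)·(d/g)^2.
Tangency: set MRS = p_g/p_d = 5/1.25 = 4.
So (d/g)^2 = 1; taking the square root, d/g = 1, i.e. d = g.
Substitute into the budget 5·g + 1.25·d = 18.75: 6.25·g = 18.75, so g* = 3 and d* = 3.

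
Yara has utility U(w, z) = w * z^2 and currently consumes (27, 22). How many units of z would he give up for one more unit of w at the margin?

MU_w = z^2 and MU_z = 2·w·z.
MRS = MU_w/MU_z = (1/2)·z/w.
At (27, 22): MRS = 11/27.
So at (27, 22) the consumer would give up 11/27 units of z for one more unit of w.

MRS = 11/27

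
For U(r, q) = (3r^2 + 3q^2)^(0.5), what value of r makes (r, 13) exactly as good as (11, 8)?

U depends on (r, q) only through S = 3r^2 + 3q^2, so equal utility means equal S. At (11, 8): S = 555.
With q = 13: 3·13^2 = 507, so 3r^2 = 555 − 507 = 48, i.e. r^2 = 16.
Hence r = √16 = 4.
Check: U(4, 13) = 23.5584.

r = 4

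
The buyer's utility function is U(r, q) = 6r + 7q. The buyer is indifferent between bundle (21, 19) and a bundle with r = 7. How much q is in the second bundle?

q = 31

U(21, 19) = 259.
Set U(7, q) = 259 and solve.
6·7 + 7q = 259 ⇒ 7q = 217 ⇒ q = 31.
Check: U(7, 31) = 259.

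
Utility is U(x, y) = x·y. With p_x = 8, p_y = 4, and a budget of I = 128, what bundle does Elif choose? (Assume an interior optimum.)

x* = 8, y* = 16

MU_x = y and MU_y = x.
MRS = MU_x/MU_y = y/x.
Tangency: set MRS = p_x/p_y = 8/4 = 2.
So y/x = 2, i.e. y = 2·x.
Substitute into the budget 8·x + 4·y = 128: 16·x = 128, so x* = 8.
Then y* = 2·8 = 16.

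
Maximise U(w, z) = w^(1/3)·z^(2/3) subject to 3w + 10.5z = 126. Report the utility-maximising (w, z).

w* = 14, z* = 8

MU_w = 1/3·w^(-2/3)·z^(2/3) and MU_z = 2/3·w^(1/3)·z^(-1/3).
MRS = MU_w/MU_z = (0.5)·z/w.
Tangency: set MRS = p_w/p_z = 3/10.5 = 2/7.
So (0.5)·z/w = 2/7, i.e. z = (4/7)·w.
Substitute into the budget 3·w + 10.5·z = 126: 9·w = 126, so w* = 14.
Then z* = (4/7)·14 = 8.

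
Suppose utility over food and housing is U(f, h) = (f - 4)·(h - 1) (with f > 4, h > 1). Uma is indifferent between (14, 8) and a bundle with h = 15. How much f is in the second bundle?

f = 9

U(14, 8) = 70.
Set U(f, 15) = 70 and solve.
With h = 15: (15 − 1) = 14, so (f − 4) = 70/14 = 5.
So f = 4 + 5 = 9.
Check: U(9, 15) = 70.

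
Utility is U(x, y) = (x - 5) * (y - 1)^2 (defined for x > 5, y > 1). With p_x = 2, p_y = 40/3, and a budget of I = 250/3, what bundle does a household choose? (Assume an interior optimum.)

x* = 15, y* = 4

MU_x = (y−1)^2, MU_y = 2·(x−5)·(y−1).
MRS = (1/2)·(y−1)/(x−5).
Tangency: set MRS = p_x/p_y = 2/(40/3) = 0.15.
So (1/2)·(y − 1)/(x − 5) = 0.15, i.e. (y − 1) = 0.3·(x − 5).
Rewrite the budget in excess-of-subsistence terms: 2·(x − 5) + (40/3)·(y − 1) = 250/3 − 2·5 − (40/3)·1 = 60.
Substituting, 6·(x − 5) = 60, so x − 5 = 10 and x* = 15.
Then y − 1 = 0.3·10 = 3, so y* = 4.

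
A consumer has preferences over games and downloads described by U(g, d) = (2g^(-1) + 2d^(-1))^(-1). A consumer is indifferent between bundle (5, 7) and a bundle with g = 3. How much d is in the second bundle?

U depends on (g, d) only through S = 2g^(-1) + 2d^(-1), so equal utility means equal S. At (5, 7): S = 24/35.
With g = 3: 2·3^(-1) = 2/3, so 2d^(-1) = 24/35 − 2/3 = 2/105, i.e. d^(-1) = 1/105.
Hence d = 1/(1/105) = 105.
Check: U(3, 105) = 1.4583.

d = 105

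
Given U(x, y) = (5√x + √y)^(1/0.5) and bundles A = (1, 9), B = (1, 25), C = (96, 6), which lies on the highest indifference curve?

Bundle C

Evaluate utility at each bundle:
U(A) = 64.000.
U(B) = 100.000.
U(C) = 2646.000.
Highest utility is C, so C ≻ B ≻ A.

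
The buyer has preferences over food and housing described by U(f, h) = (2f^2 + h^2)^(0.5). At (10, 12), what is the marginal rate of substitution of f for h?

MRS = 5/3

For CES with ρ = 2, MRS = (2/1)·(h/f)^(-1).
At (10, 12): MRS = 5/3.
So at (10, 12) the consumer would give up 5/3 units of h for one more unit of f.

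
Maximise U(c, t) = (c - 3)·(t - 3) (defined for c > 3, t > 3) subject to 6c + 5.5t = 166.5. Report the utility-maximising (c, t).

MU_c = (t−3), MU_t = (c−3).
MRS = (t−3)/(c−3).
Tangency: set MRS = p_c/p_t = 6/5.5 = 12/11.
So (t − 3)/(c − 3) = 12/11, i.e. (t − 3) = (12/11)·(c − 3).
Rewrite the budget in excess-of-subsistence terms: 6·(c − 3) + 5.5·(t − 3) = 166.5 − 6·3 − 5.5·3 = 132.
Substituting, 12·(c − 3) = 132, so c − 3 = 11 and c* = 14.
Then t − 3 = (12/11)·11 = 12, so t* = 15.

c* = 14, t* = 15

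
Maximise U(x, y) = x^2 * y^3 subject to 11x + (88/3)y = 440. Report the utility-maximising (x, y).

MU_x = 2·x·y^3 and MU_y = 3·x^2·y^2.
MRS = MU_x/MU_y = (2/3)·y/x.
Tangency: set MRS = p_x/p_y = 11/(88/3) = 0.375.
So (2/3)·y/x = 0.375, i.e. y = (9/16)·x.
Substitute into the budget 11·x + (88/3)·y = 440: 27.5·x = 440, so x* = 16.
Then y* = (9/16)·16 = 9.

x* = 16, y* = 9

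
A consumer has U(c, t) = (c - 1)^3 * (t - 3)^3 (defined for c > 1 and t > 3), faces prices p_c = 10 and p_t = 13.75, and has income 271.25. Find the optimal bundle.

c* = 12, t* = 11

MU_c = 3·(c−1)^2·(t−3)^3, MU_t = 3·(c−1)^3·(t−3)^2.
MRS = (t−3)/(c−1).
Tangency: set MRS = p_c/p_t = 10/13.75 = 8/11.
So (t − 3)/(c − 1) = 8/11, i.e. (t − 3) = (8/11)·(c − 1).
Rewrite the budget in excess-of-subsistence terms: 10·(c − 1) + 13.75·(t − 3) = 271.25 − 10·1 − 13.75·3 = 220.
Substituting, 20·(c − 1) = 220, so c − 1 = 11 and c* = 12.
Then t − 3 = (8/11)·11 = 8, so t* = 11.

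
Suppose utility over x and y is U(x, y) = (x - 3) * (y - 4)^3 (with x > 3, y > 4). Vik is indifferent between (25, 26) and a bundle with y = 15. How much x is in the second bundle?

x = 179

U(25, 26) = 234256.
Set U(x, 15) = 234256 and solve.
With y = 15: (15 − 4)^3 = 1331, so (x − 3) = 234256/1331 = 176.
So x = 3 + 176 = 179.
Check: U(179, 15) = 234256.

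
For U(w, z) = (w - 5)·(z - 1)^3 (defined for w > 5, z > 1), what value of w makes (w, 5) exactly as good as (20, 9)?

U(20, 9) = 7680.
Set U(w, 5) = 7680 and solve.
With z = 5: (5 − 1)^3 = 64, so (w − 5) = 7680/64 = 120.
So w = 5 + 120 = 125.
Check: U(125, 5) = 7680.

w = 125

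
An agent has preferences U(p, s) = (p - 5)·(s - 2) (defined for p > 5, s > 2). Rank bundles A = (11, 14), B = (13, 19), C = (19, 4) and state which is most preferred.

Bundle B

Evaluate utility at each bundle:
U(A) = 72.
U(B) = 136.
U(C) = 28.
Highest utility is B, so B ≻ A ≻ C.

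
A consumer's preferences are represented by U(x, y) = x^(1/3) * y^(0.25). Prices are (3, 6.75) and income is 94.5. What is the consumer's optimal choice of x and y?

x* = 18, y* = 6

MU_x = 1/3·x^(-2/3)·y^(0.25) and MU_y = 0.25·x^(1/3)·y^(-0.75).
MRS = MU_x/MU_y = (4/3)·y/x.
Tangency: set MRS = p_x/p_y = 3/6.75 = 4/9.
So (4/3)·y/x = 4/9, i.e. y = (1/3)·x.
Substitute into the budget 3·x + 6.75·y = 94.5: 5.25·x = 94.5, so x* = 18.
Then y* = (1/3)·18 = 6.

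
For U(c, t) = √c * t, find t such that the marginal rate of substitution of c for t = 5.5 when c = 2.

MU_c = 0.5·c^(-0.5)·t and MU_t = √c.
MRS = MU_c/MU_t = (0.5)·t/c.
Substitute c = 2: MRS = t/4. Setting t/4 = 5.5 gives t = 5.5·4 = 22.

t = 22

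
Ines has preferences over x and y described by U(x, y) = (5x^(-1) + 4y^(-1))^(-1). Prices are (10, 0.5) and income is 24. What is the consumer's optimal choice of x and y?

x* = 2, y* = 8

For CES with ρ = -1, MRS = (5/4)·(y/x)^2.
Tangency: set MRS = p_x/p_y = 10/0.5 = 20.
So (y/x)^2 = 16; taking the square root, y/x = 4, i.e. y = 4·x.
Substitute into the budget 10·x + 0.5·y = 24: 12·x = 24, so x* = 2 and y* = 4·2 = 8.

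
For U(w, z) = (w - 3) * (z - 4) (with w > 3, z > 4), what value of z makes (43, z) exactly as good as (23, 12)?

z = 8

U(23, 12) = 160.
Set U(43, z) = 160 and solve.
With w = 43: (43 − 3) = 40, so (z − 4) = 160/40 = 4.
So z = 4 + 4 = 8.
Check: U(43, 8) = 160.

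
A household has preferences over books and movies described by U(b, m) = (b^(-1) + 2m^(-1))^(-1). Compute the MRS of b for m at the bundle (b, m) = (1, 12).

For CES with ρ = -1, MRS = (1/2)·(m/b)^2.
At (1, 12): MRS = 72.
So at (1, 12) the consumer would give up 72 units of m for one more unit of b.

MRS = 72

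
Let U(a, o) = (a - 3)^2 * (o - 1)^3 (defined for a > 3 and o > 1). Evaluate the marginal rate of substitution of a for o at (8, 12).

MRS = 22/15

MU_a = 2·(a−3)·(o−1)^3, MU_o = 3·(a−3)^2·(o−1)^2.
MRS = (2/3)·(o−1)/(a−3).
At (8, 12): MRS = 22/15.
So at (8, 12) the consumer would give up 22/15 units of o for one more unit of a.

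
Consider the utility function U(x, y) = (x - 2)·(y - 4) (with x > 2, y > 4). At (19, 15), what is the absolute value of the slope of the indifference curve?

MRS = 11/17

MU_x = (y−4), MU_y = (x−2).
MRS = (y−4)/(x−2).
At (19, 15): MRS = 11/17.
So at (19, 15) the consumer would give up 11/17 units of y for one more unit of x.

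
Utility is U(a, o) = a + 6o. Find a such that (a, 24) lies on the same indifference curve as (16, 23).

U(16, 23) = 154.
Set U(a, 24) = 154 and solve.
a + 6·24 = 154 ⇒ a = 10 ⇒ a = 10.
Check: U(10, 24) = 154.

a = 10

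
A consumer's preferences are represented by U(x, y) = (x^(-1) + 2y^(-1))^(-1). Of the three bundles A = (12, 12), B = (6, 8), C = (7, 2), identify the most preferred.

Evaluate utility at each bundle:
U(A) = 4.000.
U(B) = 2.400.
U(C) = 0.875.
Highest utility is A, so A ≻ B ≻ C.

Bundle A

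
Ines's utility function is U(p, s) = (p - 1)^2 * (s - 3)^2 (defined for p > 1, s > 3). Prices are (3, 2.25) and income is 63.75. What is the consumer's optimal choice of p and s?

p* = 10, s* = 15

MU_p = 2·(p−1)·(s−3)^2, MU_s = 2·(p−1)^2·(s−3).
MRS = (s−3)/(p−1).
Tangency: set MRS = p_p/p_s = 3/2.25 = 4/3.
So (s − 3)/(p − 1) = 4/3, i.e. (s − 3) = (4/3)·(p − 1).
Rewrite the budget in excess-of-subsistence terms: 3·(p − 1) + 2.25·(s − 3) = 63.75 − 3·1 − 2.25·3 = 54.
Substituting, 6·(p − 1) = 54, so p − 1 = 9 and p* = 10.
Then s − 3 = (4/3)·9 = 12, so s* = 15.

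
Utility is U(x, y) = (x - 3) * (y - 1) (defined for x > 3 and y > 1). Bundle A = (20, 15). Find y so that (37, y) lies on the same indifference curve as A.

y = 8

U(20, 15) = 238.
Set U(37, y) = 238 and solve.
With x = 37: (37 − 3) = 34, so (y − 1) = 238/34 = 7.
So y = 1 + 7 = 8.
Check: U(37, 8) = 238.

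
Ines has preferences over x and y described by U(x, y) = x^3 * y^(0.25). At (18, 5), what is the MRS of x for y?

MU_x = 3·x^2·y^(0.25) and MU_y = 0.25·x^3·y^(-0.75).
MRS = MU_x/MU_y = (12)·y/x.
At (18, 5): MRS = 10/3.
The indifference curve has slope −10/3 at this bundle.

MRS = 10/3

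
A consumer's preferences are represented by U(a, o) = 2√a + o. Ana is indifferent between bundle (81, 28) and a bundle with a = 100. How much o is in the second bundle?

U(81, 28) = 46.
Set U(100, o) = 46 and solve.
With a = 100: √100 = 10, so o = 46 − 2·10 = 26.
Check: U(100, 26) = 46.

o = 26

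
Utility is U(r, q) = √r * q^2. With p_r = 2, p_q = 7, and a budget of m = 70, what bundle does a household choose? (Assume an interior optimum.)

r* = 7, q* = 8

MU_r = 0.5·r^(-0.5)·q^2 and MU_q = 2·√r·q.
MRS = MU_r/MU_q = (0.25)·q/r.
Tangency: set MRS = p_r/p_q = 2/7.
So (0.25)·q/r = 2/7, i.e. q = (8/7)·r.
Substitute into the budget 2·r + 7·q = 70: 10·r = 70, so r* = 7.
Then q* = (8/7)·7 = 8.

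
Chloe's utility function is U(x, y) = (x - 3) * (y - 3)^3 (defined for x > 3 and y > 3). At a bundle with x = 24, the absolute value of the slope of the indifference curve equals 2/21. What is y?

MU_x = (y−3)^3, MU_y = 3·(x−3)·(y−3)^2.
MRS = (1/3)·(y−3)/(x−3).
Substitute x = 24: MRS = (y − 3)/63. Setting this equal to 2/21 gives y − 3 = (2/21)·63 = 6, so y = 9.

y = 9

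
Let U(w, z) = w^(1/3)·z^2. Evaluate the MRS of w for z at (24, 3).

MU_w = 1/3·w^(-2/3)·z^2 and MU_z = 2·w^(1/3)·z.
MRS = MU_w/MU_z = (1/6)·z/w.
At (24, 3): MRS = 1/48.
The indifference curve has slope −1/48 at this bundle.

MRS = 1/48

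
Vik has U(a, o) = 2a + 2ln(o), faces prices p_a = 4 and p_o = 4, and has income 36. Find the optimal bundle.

MU_a = 2, MU_o = 2/o.
MRS = 2 ÷ (2/o).
Tangency: set MRS = p_a/p_o = 4/4 = 1.
MRS depends only on o: o = 1 ⇒ o* = 1.
From the budget, 4·a = 36 − 4·1 = 32, so a* = 8.

a* = 8, o* = 1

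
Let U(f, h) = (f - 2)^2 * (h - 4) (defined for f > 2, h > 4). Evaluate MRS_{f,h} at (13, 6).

MRS = 4/11

MU_f = 2·(f−2)·(h−4), MU_h = (f−2)^2.
MRS = (2/1)·(h−4)/(f−2).
At (13, 6): MRS = 4/11.
That is, one extra unit of f is worth 4/11 units of h at the margin.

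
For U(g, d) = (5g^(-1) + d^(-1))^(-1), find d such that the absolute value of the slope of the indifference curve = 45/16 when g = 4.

For CES with ρ = -1, MRS = (5/1)·(d/g)^2.
Setting (5/1)·(d/4)^2 = 45/16 gives (d/4)^2 = 9/16, so d/4 = 0.75 and d = 3.

d = 3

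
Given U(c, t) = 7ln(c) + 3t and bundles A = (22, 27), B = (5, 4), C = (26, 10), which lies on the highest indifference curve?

Bundle A

Evaluate utility at each bundle:
U(A) = 102.637.
U(B) = 23.266.
U(C) = 52.807.
Highest utility is A, so A ≻ C ≻ B.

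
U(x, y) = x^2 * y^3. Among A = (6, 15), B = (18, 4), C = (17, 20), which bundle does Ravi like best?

Bundle C

Evaluate utility at each bundle:
U(A) = 121500.
U(B) = 20736.
U(C) = 2312000.
Highest utility is C, so C ≻ A ≻ B.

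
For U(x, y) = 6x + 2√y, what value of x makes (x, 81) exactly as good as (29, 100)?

U(29, 100) = 194.
Set U(x, 81) = 194 and solve.
With y = 81: √81 = 9, so 6x = 194 − 2·9 = 176 and x = 88/3.
Check: U(88/3, 81) = 194.

x = 88/3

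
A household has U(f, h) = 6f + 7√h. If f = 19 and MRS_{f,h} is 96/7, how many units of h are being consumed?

MU_f = 6, MU_h = 7/(2√h).
MRS = 6 ÷ (7/(2√h)).
MRS depends only on h: (12/7)·√h = 96/7 ⇒ √h = (96/7)/(12/7) = 8 ⇒ h = 64.

h = 64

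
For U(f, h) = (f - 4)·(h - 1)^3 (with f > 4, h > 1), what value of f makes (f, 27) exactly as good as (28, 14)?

U(28, 14) = 52728.
Set U(f, 27) = 52728 and solve.
With h = 27: (27 − 1)^3 = 17576, so (f − 4) = 52728/17576 = 3.
So f = 4 + 3 = 7.
Check: U(7, 27) = 52728.

f = 7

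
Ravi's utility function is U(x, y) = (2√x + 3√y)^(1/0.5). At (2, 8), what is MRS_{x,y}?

For CES with ρ = 0.5, MRS = (2/3)·√(y/x).
At (2, 8): MRS = 4/3.
So at (2, 8) the consumer would give up 4/3 units of y for one more unit of x.

MRS = 4/3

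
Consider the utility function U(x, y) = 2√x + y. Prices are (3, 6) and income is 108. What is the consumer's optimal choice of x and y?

x* = 4, y* = 16

MU_x = 2/(2√x), MU_y = 1.
MRS = 2/(2√x) ÷ 1.
Tangency: set MRS = p_x/p_y = 3/6 = 0.5.
MRS depends only on x: 1/√x = 0.5 ⇒ √x = 1/0.5 = 2 ⇒ x* = 4.
From the budget, 6·y = 108 − 3·4 = 96, so y* = 16.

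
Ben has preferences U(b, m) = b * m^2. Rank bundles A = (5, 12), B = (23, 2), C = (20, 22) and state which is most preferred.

Bundle C

Evaluate utility at each bundle:
U(A) = 720.
U(B) = 92.
U(C) = 9680.
Highest utility is C, so C ≻ A ≻ B.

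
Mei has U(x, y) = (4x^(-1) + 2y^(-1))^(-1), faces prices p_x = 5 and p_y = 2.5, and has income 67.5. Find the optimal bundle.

x* = 9, y* = 9

For CES with ρ = -1, MRS = (4/2)·(y/x)^2.
Tangency: set MRS = p_x/p_y = 5/2.5 = 2.
So (y/x)^2 = 1; taking the square root, y/x = 1, i.e. y = x.
Substitute into the budget 5·x + 2.5·y = 67.5: 7.5·x = 67.5, so x* = 9 and y* = 9.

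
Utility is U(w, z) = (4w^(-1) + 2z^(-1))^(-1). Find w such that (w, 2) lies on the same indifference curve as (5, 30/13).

U depends on (w, z) only through S = 4w^(-1) + 2z^(-1), so equal utility means equal S. At (5, 30/13): S = 5/3.
With z = 2: 2·2^(-1) = 1, so 4w^(-1) = 5/3 − 1 = 2/3, i.e. w^(-1) = 1/6.
Hence w = 1/(1/6) = 6.
Check: U(6, 2) = 0.6.

w = 6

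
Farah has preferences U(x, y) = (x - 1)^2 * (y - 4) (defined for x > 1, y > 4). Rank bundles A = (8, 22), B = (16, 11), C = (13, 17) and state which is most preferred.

Bundle C

Evaluate utility at each bundle:
U(A) = 882.
U(B) = 1575.
U(C) = 1872.
Highest utility is C, so C ≻ B ≻ A.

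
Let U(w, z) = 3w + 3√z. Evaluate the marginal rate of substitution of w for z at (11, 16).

MRS = 8

MU_w = 3, MU_z = 3/(2√z).
MRS = 3 ÷ (3/(2√z)).
At (11, 16): MRS = 8.
The indifference curve has slope −8 at this bundle.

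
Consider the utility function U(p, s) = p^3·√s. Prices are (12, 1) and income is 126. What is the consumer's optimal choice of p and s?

MU_p = 3·p^2·√s and MU_s = 0.5·p^3·s^(-0.5).
MRS = MU_p/MU_s = (6)·s/p.
Tangency: set MRS = p_p/p_s = 12/1 = 12.
So (6)·s/p = 12, i.e. s = 2·p.
Substitute into the budget 12·p + 1·s = 126: 14·p = 126, so p* = 9.
Then s* = 2·9 = 18.

p* = 9, s* = 18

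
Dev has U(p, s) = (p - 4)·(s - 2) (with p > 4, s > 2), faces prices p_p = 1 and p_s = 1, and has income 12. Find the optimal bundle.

p* = 7, s* = 5

MU_p = (s−2), MU_s = (p−4).
MRS = (s−2)/(p−4).
Tangency: set MRS = p_p/p_s = 1/1 = 1.
So (s − 2)/(p − 4) = 1, i.e. (s − 2) = (p − 4).
Rewrite the budget in excess-of-subsistence terms: 1·(p − 4) + 1·(s − 2) = 12 − 1·4 − 1·2 = 6.
Substituting, 2·(p − 4) = 6, so p − 4 = 3 and p* = 7.
Then s − 2 = 3, so s* = 5.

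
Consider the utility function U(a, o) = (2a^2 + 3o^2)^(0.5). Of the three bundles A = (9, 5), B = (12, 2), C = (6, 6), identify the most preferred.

Bundle B

Evaluate utility at each bundle:
U(A) = 15.395.
U(B) = 17.321.
U(C) = 13.416.
Highest utility is B, so B ≻ A ≻ C.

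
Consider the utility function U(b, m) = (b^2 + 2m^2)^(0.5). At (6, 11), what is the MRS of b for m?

MRS = 3/11

For CES with ρ = 2, MRS = (1/2)·(m/b)^(-1).
At (6, 11): MRS = 3/11.
That is, one extra unit of b is worth 3/11 units of m at the margin.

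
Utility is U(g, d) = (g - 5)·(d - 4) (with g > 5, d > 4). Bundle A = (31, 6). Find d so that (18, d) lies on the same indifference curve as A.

d = 8

U(31, 6) = 52.
Set U(18, d) = 52 and solve.
With g = 18: (18 − 5) = 13, so (d − 4) = 52/13 = 4.
So d = 4 + 4 = 8.
Check: U(18, 8) = 52.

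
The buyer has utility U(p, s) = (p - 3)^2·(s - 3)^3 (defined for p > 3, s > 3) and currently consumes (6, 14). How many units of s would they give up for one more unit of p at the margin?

MRS = 22/9

MU_p = 2·(p−3)·(s−3)^3, MU_s = 3·(p−3)^2·(s−3)^2.
MRS = (2/3)·(s−3)/(p−3).
At (6, 14): MRS = 22/9.
That is, one extra unit of p is worth 22/9 units of s at the margin.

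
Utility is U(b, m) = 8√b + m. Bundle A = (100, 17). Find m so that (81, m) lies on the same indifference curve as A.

m = 25

U(100, 17) = 97.
Set U(81, m) = 97 and solve.
With b = 81: √81 = 9, so m = 97 − 8·9 = 25.
Check: U(81, 25) = 97.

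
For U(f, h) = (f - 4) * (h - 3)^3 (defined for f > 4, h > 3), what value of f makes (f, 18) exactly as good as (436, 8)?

f = 20

U(436, 8) = 54000.
Set U(f, 18) = 54000 and solve.
With h = 18: (18 − 3)^3 = 3375, so (f − 4) = 54000/3375 = 16.
So f = 4 + 16 = 20.
Check: U(20, 18) = 54000.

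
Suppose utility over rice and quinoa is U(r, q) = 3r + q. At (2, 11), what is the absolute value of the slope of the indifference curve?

MRS = 3

MU_r = 3, MU_q = 1, so MRS = 3/1 = 3 at every bundle.
At (2, 11): MRS = 3.
So at (2, 11) the consumer would give up 3 units of q for one more unit of r.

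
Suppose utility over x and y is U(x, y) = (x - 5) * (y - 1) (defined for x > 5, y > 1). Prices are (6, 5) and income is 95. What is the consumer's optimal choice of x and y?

MU_x = (y−1), MU_y = (x−5).
MRS = (y−1)/(x−5).
Tangency: set MRS = p_x/p_y = 6/5 = 1.2.
So (y − 1)/(x − 5) = 1.2, i.e. (y − 1) = 1.2·(x − 5).
Rewrite the budget in excess-of-subsistence terms: 6·(x − 5) + 5·(y − 1) = 95 − 6·5 − 5·1 = 60.
Substituting, 12·(x − 5) = 60, so x − 5 = 5 and x* = 10.
Then y − 1 = 1.2·5 = 6, so y* = 7.

x* = 10, y* = 7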